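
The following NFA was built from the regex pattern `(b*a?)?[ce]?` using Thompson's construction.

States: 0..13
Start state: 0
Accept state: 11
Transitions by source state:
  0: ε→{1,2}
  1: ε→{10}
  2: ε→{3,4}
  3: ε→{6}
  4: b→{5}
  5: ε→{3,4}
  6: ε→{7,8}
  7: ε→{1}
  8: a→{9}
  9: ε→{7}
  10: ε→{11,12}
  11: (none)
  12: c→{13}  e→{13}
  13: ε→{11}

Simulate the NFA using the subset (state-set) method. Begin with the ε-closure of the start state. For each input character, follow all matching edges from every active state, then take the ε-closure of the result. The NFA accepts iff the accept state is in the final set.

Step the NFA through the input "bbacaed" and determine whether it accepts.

start: ε-closure({0}) = {0,1,2,3,4,6,7,8,10,11,12}
'b' @ 1: {1,3,4,5,6,7,8,10,11,12}  (accept∈set)
'b' @ 2: {1,3,4,5,6,7,8,10,11,12}  (accept∈set)
'a' @ 3: {1,7,9,10,11,12}  (accept∈set)
'c' @ 4: {11,13}  (accept∈set)
'a' @ 5: {}  — dead — no transitions
rest 'ed' ignored (set empty)
final: {}; accept 11 not in set

Answer: REJECT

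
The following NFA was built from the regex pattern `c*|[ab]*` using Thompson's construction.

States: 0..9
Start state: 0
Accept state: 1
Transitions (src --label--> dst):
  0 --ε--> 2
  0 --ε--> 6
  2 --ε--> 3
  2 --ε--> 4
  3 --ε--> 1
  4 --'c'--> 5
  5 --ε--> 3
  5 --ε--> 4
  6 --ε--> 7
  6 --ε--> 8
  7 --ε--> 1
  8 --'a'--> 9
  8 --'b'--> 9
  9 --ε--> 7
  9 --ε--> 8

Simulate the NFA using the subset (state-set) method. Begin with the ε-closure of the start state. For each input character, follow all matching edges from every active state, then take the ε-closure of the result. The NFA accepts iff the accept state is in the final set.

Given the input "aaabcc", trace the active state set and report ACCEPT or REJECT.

Answer: REJECT

Trace:
start: ε-closure({0}) = {0,1,2,3,4,6,7,8}
'a' @ 1: {1,7,8,9}  ✓accept
'a' @ 2: {1,7,8,9}  ✓accept
'a' @ 3: {1,7,8,9}  ✓accept
'b' @ 4: {1,7,8,9}  ✓accept
'c' @ 5: {}  — state set empty
rest 'c' ignored (set empty)
final: {}; accept 1 not in set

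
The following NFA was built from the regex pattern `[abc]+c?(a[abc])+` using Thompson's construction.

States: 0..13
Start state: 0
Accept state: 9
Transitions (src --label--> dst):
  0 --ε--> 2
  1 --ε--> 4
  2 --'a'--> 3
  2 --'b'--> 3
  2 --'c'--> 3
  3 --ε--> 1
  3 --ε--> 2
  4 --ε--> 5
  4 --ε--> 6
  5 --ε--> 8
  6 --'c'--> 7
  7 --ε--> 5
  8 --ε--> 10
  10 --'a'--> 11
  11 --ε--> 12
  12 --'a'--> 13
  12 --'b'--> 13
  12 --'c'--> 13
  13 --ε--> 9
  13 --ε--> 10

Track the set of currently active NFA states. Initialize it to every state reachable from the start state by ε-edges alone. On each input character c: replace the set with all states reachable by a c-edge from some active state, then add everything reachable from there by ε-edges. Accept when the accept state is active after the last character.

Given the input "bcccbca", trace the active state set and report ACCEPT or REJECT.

initial (ε-close {0}): {0,2}
'b' @ 1: {1,2,3,4,5,6,8,10}
'c' @ 2: {1,2,3,4,5,6,7,8,10}
'c' @ 3: {1,2,3,4,5,6,7,8,10}
'c' @ 4: {1,2,3,4,5,6,7,8,10}
'b' @ 5: {1,2,3,4,5,6,8,10}
'c' @ 6: {1,2,3,4,5,6,7,8,10}
'a' @ 7: {1,2,3,4,5,6,8,10,11,12}
final: {1,2,3,4,5,6,8,10,11,12}; accept 9 not in set

Answer: REJECT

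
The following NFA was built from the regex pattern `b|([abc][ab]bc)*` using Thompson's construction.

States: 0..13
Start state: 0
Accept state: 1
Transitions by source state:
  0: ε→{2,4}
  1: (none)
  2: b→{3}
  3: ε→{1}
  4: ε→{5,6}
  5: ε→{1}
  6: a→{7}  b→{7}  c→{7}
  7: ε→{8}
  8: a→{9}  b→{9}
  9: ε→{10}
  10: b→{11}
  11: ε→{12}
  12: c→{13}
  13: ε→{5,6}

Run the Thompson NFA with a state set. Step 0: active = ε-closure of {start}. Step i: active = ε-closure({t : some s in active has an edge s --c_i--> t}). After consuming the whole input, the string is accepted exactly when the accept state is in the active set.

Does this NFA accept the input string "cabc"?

initial (ε-close {0}): {0,1,2,4,5,6}
'c' @ 1: {7,8}
'a' @ 2: {9,10}
'b' @ 3: {11,12}
'c' @ 4: {1,5,6,13}  (accept∈set)
final: {1,5,6,13}; accept 1 in set

Answer: ACCEPT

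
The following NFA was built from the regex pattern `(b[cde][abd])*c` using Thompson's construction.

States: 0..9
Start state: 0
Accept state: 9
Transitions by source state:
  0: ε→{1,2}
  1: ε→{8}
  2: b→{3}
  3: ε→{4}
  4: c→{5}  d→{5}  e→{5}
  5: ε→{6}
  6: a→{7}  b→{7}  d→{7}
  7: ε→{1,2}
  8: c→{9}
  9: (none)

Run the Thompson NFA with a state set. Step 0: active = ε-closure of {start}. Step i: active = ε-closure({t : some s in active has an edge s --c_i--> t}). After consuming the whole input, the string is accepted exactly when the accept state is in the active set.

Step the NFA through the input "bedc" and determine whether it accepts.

initial (ε-close {0}): {0,1,2,8}
'b' @ 1: {3,4}
'e' @ 2: {5,6}
'd' @ 3: {1,2,7,8}
'c' @ 4: {9}  [accepting]
end set {9} — state 9 in

Answer: ACCEPT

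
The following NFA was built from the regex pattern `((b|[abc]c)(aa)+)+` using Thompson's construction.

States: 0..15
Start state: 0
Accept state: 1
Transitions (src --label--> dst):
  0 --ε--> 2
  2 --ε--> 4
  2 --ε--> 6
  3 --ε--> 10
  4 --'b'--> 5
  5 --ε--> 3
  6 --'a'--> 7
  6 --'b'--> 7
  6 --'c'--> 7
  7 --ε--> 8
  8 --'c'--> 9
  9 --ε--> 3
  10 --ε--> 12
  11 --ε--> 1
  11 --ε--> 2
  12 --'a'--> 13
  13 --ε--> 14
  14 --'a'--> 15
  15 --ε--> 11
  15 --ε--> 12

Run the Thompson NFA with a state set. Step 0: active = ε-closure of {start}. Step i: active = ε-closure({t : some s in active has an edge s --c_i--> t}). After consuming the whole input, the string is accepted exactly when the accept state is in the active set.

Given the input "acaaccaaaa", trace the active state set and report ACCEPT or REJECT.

initial (ε-close {0}): {0,2,4,6}
'a' @ 1: {7,8}
'c' @ 2: {3,9,10,12}
'a' @ 3: {13,14}
'a' @ 4: {1,2,4,6,11,12,15}  (accept∈set)
'c' @ 5: {7,8}
'c' @ 6: {3,9,10,12}
'a' @ 7: {13,14}
'a' @ 8: {1,2,4,6,11,12,15}  (accept∈set)
'a' @ 9: {7,8,13,14}
'a' @ 10: {1,2,4,6,11,12,15}  (accept∈set)
end set {1,2,4,6,11,12,15} — state 1 in

Answer: ACCEPT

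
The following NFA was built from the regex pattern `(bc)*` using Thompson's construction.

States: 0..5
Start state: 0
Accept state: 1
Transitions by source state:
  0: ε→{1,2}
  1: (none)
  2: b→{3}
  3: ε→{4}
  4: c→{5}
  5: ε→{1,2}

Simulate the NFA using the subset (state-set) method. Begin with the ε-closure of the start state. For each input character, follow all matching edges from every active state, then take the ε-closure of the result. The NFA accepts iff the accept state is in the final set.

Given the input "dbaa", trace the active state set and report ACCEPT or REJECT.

Answer: REJECT

Trace:
initial (ε-close {0}): {0,1,2}
'd' @ 1: {}  — no active states
rest 'baa' ignored (set empty)
final: {}; accept 1 not in set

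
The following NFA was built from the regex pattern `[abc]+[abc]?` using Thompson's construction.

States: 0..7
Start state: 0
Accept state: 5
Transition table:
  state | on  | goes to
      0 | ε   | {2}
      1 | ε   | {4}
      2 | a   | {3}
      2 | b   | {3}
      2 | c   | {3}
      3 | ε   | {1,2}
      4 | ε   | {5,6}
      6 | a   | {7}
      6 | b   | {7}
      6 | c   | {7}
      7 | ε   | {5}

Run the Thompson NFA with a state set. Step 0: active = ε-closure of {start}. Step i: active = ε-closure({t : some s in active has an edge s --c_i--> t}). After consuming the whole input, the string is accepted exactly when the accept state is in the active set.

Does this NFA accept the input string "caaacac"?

initial (ε-close {0}): {0,2}
'c' @ 1: {1,2,3,4,5,6}  [accepting]
'a' @ 2: {1,2,3,4,5,6,7}  [accepting]
'a' @ 3: {1,2,3,4,5,6,7}  [accepting]
'a' @ 4: {1,2,3,4,5,6,7}  [accepting]
'c' @ 5: {1,2,3,4,5,6,7}  [accepting]
'a' @ 6: {1,2,3,4,5,6,7}  [accepting]
'c' @ 7: {1,2,3,4,5,6,7}  [accepting]
after full input: {1,2,3,4,5,6,7}  (accept=5 in)

Answer: ACCEPT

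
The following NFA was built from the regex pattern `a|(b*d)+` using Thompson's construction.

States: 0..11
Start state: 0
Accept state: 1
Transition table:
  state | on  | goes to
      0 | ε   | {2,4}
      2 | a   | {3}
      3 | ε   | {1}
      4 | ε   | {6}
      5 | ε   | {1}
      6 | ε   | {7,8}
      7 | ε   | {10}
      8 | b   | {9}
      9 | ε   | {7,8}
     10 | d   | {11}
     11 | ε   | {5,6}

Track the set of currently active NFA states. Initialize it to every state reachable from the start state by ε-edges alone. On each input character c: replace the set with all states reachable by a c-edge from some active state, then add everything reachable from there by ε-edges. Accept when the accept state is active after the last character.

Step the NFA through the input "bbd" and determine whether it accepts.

Answer: ACCEPT

Trace:
initial (ε-close {0}): {0,2,4,6,7,8,10}
'b' @ 1: {7,8,9,10}
'b' @ 2: {7,8,9,10}
'd' @ 3: {1,5,6,7,8,10,11}  ✓accept
final: {1,5,6,7,8,10,11}; accept 1 in set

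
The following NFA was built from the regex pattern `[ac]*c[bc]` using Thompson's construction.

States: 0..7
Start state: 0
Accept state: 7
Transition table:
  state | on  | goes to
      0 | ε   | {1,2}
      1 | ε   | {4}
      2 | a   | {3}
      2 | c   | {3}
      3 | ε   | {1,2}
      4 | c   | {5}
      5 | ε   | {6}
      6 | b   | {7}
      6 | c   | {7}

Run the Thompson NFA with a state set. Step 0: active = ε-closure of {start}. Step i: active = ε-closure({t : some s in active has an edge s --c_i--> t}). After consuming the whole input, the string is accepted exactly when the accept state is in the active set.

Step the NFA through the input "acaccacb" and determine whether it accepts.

Answer: ACCEPT

Steps:
S₀ = ε-closure({0}) = {0,1,2,4}
'a' @ 1: {1,2,3,4}
'c' @ 2: {1,2,3,4,5,6}
'a' @ 3: {1,2,3,4}
'c' @ 4: {1,2,3,4,5,6}
'c' @ 5: {1,2,3,4,5,6,7}  [accepting]
'a' @ 6: {1,2,3,4}
'c' @ 7: {1,2,3,4,5,6}
'b' @ 8: {7}  [accepting]
after full input: {7}  (accept=7 in)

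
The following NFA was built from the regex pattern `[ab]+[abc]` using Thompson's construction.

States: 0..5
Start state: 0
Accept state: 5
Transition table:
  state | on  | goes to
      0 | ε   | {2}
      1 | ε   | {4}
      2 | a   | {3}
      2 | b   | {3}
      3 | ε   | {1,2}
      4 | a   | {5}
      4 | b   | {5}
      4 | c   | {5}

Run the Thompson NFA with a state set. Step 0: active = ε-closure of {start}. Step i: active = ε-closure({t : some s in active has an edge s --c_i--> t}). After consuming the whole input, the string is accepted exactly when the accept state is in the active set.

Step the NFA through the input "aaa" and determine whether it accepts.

start: ε-closure({0}) = {0,2}
'a' @ 1: {1,2,3,4}
'a' @ 2: {1,2,3,4,5}  ✓accept
'a' @ 3: {1,2,3,4,5}  ✓accept
end set {1,2,3,4,5} — state 5 in

Answer: ACCEPT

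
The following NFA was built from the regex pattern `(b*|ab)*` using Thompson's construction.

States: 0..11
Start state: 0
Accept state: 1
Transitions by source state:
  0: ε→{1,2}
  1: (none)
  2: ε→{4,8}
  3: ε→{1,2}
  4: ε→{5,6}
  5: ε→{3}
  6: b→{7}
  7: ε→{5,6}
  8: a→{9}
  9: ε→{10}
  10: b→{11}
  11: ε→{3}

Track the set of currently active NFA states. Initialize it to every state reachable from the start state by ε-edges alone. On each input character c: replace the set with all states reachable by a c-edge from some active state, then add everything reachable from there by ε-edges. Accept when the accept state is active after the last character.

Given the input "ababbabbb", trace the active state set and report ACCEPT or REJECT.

Answer: ACCEPT

Trace:
S₀ = ε-closure({0}) = {0,1,2,3,4,5,6,8}
'a' @ 1: {9,10}
'b' @ 2: {1,2,3,4,5,6,8,11}  [accepting]
'a' @ 3: {9,10}
'b' @ 4: {1,2,3,4,5,6,8,11}  [accepting]
'b' @ 5: {1,2,3,4,5,6,7,8}  [accepting]
'a' @ 6: {9,10}
'b' @ 7: {1,2,3,4,5,6,8,11}  [accepting]
'b' @ 8: {1,2,3,4,5,6,7,8}  [accepting]
'b' @ 9: {1,2,3,4,5,6,7,8}  [accepting]
end set {1,2,3,4,5,6,7,8} — state 1 in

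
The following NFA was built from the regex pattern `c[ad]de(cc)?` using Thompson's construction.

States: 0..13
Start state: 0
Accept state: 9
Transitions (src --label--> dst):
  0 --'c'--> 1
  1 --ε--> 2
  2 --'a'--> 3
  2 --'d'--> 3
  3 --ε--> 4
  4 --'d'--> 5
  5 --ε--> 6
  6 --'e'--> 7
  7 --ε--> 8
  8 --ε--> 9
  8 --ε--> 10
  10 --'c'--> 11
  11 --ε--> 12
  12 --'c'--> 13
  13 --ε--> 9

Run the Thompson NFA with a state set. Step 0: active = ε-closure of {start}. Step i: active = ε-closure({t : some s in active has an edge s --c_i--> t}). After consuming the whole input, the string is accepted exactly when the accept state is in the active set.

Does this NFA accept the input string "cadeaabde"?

Answer: REJECT

Trace:
initial (ε-close {0}): {0}
'c' @ 1: {1,2}
'a' @ 2: {3,4}
'd' @ 3: {5,6}
'e' @ 4: {7,8,9,10}  (accept∈set)
'a' @ 5: {}  — dead — no transitions
rest 'abde' ignored (set empty)
after full input: {}  (accept=9 not in)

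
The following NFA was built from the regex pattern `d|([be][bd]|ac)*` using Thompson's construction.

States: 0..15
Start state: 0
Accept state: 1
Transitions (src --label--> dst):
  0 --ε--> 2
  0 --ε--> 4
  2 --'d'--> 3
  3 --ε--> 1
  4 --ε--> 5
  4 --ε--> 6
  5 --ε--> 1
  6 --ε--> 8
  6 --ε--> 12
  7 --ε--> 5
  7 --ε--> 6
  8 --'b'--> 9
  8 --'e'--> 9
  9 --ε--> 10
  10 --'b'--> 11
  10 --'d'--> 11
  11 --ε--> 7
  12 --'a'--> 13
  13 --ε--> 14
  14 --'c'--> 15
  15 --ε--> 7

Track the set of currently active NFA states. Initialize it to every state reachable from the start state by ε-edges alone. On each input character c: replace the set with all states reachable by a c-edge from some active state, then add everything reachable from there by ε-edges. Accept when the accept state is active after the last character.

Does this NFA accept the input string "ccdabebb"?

Answer: REJECT

Steps:
initial (ε-close {0}): {0,1,2,4,5,6,8,12}
'c' @ 1: {}  — dead — no transitions
rest 'cdabebb' ignored (set empty)
final: {}; accept 1 not in set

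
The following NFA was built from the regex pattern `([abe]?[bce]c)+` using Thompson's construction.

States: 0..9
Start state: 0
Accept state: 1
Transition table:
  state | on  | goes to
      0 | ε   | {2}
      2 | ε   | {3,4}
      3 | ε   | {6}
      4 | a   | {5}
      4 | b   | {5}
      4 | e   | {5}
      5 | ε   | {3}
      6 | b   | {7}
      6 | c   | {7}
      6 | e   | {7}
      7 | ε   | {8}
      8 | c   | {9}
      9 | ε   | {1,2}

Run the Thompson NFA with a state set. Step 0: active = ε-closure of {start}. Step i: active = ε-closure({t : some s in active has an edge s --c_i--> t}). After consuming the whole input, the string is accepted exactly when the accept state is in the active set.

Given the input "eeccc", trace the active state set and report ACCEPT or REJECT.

S₀ = ε-closure({0}) = {0,2,3,4,6}
'e' @ 1: {3,5,6,7,8}
'e' @ 2: {7,8}
'c' @ 3: {1,2,3,4,6,9}  [accepting]
'c' @ 4: {7,8}
'c' @ 5: {1,2,3,4,6,9}  [accepting]
end set {1,2,3,4,6,9} — state 1 in

Answer: ACCEPT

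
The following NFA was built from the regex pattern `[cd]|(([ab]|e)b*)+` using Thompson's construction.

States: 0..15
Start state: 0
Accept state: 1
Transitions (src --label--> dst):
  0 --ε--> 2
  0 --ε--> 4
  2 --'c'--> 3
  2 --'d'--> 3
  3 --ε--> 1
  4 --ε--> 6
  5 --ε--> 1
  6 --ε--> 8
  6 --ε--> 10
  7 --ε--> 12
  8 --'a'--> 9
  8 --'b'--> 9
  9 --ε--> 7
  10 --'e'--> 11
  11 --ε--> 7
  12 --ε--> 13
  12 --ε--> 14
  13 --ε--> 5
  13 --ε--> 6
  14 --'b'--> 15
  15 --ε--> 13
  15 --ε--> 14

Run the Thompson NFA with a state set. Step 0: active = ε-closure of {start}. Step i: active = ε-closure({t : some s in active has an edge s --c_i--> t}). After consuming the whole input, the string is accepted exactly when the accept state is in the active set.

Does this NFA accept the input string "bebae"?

start: ε-closure({0}) = {0,2,4,6,8,10}
'b' @ 1: {1,5,6,7,8,9,10,12,13,14}  (accept∈set)
'e' @ 2: {1,5,6,7,8,10,11,12,13,14}  (accept∈set)
'b' @ 3: {1,5,6,7,8,9,10,12,13,14,15}  (accept∈set)
'a' @ 4: {1,5,6,7,8,9,10,12,13,14}  (accept∈set)
'e' @ 5: {1,5,6,7,8,10,11,12,13,14}  (accept∈set)
after full input: {1,5,6,7,8,10,11,12,13,14}  (accept=1 in)

Answer: ACCEPT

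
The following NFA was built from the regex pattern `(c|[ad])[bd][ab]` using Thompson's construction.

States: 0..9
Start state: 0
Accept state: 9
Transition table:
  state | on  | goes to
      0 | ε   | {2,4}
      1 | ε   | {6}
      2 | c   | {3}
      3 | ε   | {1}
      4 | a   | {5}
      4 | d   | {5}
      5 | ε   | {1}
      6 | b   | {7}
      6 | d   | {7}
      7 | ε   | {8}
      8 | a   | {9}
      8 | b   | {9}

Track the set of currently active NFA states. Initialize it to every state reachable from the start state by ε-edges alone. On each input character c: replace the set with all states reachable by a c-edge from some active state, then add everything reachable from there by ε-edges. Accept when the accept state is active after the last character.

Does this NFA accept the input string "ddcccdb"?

Answer: REJECT

Steps:
start: ε-closure({0}) = {0,2,4}
'd' @ 1: {1,5,6}
'd' @ 2: {7,8}
'c' @ 3: {}  — state set empty
rest 'ccdb' ignored (set empty)
final: {}; accept 9 not in set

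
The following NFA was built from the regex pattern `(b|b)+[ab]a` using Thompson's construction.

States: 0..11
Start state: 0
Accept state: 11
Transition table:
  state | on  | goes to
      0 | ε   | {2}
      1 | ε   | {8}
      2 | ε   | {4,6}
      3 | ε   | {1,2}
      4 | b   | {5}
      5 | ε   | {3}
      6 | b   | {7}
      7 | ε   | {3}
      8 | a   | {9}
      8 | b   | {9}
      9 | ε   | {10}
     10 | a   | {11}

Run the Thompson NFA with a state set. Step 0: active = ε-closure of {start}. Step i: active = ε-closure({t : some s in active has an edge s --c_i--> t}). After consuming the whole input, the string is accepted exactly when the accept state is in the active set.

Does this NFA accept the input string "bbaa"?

Answer: ACCEPT

Steps:
initial (ε-close {0}): {0,2,4,6}
'b' @ 1: {1,2,3,4,5,6,7,8}
'b' @ 2: {1,2,3,4,5,6,7,8,9,10}
'a' @ 3: {9,10,11}  (accept∈set)
'a' @ 4: {11}  (accept∈set)
after full input: {11}  (accept=11 in)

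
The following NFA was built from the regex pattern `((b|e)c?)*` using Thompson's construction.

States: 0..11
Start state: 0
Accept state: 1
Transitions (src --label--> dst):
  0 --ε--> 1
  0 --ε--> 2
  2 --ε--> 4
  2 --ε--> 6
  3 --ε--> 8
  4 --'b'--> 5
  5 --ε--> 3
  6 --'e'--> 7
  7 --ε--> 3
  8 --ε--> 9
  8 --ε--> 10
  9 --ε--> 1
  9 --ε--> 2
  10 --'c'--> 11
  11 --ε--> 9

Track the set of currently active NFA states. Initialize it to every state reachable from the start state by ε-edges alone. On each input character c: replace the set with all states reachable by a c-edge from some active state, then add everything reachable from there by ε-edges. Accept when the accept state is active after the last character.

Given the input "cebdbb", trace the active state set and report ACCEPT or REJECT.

Answer: REJECT

Derivation:
start: ε-closure({0}) = {0,1,2,4,6}
'c' @ 1: {}  — state set empty
rest 'ebdbb' ignored (set empty)
after full input: {}  (accept=1 not in)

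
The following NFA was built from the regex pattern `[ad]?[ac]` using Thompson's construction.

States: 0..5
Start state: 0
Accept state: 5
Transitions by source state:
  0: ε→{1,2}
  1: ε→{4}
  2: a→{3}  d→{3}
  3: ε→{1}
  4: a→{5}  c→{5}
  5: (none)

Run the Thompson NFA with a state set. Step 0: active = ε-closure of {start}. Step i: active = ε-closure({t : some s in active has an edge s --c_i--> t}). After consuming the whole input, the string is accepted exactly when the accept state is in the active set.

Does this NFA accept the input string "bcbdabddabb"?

initial (ε-close {0}): {0,1,2,4}
'b' @ 1: {}  — state set empty
rest 'cbdabddabb' ignored (set empty)
final: {}; accept 5 not in set

Answer: REJECT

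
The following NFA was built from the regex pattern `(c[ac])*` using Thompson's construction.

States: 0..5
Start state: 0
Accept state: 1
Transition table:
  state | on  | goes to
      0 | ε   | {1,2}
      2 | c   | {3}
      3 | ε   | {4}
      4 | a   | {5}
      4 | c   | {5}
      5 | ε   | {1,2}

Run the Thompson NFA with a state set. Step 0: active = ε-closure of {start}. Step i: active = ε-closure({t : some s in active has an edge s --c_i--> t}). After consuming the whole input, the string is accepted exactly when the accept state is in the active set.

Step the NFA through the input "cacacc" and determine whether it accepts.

Answer: ACCEPT

Trace:
initial (ε-close {0}): {0,1,2}
'c' @ 1: {3,4}
'a' @ 2: {1,2,5}  (accept∈set)
'c' @ 3: {3,4}
'a' @ 4: {1,2,5}  (accept∈set)
'c' @ 5: {3,4}
'c' @ 6: {1,2,5}  (accept∈set)
after full input: {1,2,5}  (accept=1 in)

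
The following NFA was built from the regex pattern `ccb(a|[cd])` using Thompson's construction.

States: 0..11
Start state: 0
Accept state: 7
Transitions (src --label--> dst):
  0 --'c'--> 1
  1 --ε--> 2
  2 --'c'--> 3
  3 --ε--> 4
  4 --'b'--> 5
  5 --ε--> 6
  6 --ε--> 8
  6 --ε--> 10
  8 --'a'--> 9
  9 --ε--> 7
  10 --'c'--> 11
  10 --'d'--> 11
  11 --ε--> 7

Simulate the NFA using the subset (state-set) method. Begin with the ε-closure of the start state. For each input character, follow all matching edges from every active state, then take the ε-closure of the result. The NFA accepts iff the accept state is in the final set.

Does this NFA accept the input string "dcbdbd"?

Answer: REJECT

Steps:
start: ε-closure({0}) = {0}
'd' @ 1: {}  — dead — no transitions
rest 'cbdbd' ignored (set empty)
final: {}; accept 7 not in set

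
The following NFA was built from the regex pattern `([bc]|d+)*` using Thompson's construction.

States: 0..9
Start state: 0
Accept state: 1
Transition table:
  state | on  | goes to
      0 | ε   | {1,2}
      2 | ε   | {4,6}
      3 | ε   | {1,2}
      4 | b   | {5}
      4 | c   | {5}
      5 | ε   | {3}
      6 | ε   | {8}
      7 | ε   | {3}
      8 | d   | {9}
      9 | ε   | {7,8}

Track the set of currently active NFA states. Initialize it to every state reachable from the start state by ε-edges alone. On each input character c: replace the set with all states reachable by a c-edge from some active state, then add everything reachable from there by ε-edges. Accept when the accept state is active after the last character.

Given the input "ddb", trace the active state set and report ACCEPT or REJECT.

initial (ε-close {0}): {0,1,2,4,6,8}
'd' @ 1: {1,2,3,4,6,7,8,9}  [accepting]
'd' @ 2: {1,2,3,4,6,7,8,9}  [accepting]
'b' @ 3: {1,2,3,4,5,6,8}  [accepting]
after full input: {1,2,3,4,5,6,8}  (accept=1 in)

Answer: ACCEPT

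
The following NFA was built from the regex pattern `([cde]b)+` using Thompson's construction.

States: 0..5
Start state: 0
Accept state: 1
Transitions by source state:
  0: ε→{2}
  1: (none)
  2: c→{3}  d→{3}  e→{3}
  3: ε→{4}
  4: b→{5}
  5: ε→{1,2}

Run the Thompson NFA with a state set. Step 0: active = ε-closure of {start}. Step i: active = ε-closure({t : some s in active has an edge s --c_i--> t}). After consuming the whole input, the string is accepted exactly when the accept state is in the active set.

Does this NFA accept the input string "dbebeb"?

Answer: ACCEPT

Derivation:
initial (ε-close {0}): {0,2}
'd' @ 1: {3,4}
'b' @ 2: {1,2,5}  ✓accept
'e' @ 3: {3,4}
'b' @ 4: {1,2,5}  ✓accept
'e' @ 5: {3,4}
'b' @ 6: {1,2,5}  ✓accept
after full input: {1,2,5}  (accept=1 in)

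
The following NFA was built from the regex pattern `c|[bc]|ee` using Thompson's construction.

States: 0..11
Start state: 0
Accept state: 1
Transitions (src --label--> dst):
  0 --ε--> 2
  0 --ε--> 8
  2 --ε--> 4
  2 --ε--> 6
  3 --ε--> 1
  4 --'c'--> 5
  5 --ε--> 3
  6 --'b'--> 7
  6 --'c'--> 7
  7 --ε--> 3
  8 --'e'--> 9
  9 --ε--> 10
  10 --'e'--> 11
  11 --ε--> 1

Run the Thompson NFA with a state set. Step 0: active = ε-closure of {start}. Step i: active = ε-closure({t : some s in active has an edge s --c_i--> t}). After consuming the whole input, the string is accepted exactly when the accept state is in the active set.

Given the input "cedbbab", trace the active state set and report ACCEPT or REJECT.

start: ε-closure({0}) = {0,2,4,6,8}
'c' @ 1: {1,3,5,7}  (accept∈set)
'e' @ 2: {}  — dead — no transitions
rest 'dbbab' ignored (set empty)
final: {}; accept 1 not in set

Answer: REJECT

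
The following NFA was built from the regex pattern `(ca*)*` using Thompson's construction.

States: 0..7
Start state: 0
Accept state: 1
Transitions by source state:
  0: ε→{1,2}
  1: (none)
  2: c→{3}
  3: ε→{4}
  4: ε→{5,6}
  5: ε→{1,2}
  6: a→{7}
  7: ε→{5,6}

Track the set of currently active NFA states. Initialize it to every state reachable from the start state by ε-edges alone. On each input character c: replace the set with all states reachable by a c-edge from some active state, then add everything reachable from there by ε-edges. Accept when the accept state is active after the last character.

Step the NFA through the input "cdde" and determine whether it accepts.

start: ε-closure({0}) = {0,1,2}
'c' @ 1: {1,2,3,4,5,6}  (accept∈set)
'd' @ 2: {}  — state set empty
rest 'de' ignored (set empty)
after full input: {}  (accept=1 not in)

Answer: REJECT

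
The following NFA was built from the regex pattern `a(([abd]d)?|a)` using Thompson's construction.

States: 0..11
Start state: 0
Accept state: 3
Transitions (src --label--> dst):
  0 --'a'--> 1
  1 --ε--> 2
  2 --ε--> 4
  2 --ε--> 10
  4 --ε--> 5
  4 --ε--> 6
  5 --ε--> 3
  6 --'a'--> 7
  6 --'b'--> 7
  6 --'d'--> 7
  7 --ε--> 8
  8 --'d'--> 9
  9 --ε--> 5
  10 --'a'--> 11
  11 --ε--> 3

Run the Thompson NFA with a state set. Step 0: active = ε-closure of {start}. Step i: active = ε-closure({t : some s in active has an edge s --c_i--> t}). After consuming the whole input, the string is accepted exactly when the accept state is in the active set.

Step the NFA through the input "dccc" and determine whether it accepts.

initial (ε-close {0}): {0}
'd' @ 1: {}  — state set empty
rest 'ccc' ignored (set empty)
final: {}; accept 3 not in set

Answer: REJECT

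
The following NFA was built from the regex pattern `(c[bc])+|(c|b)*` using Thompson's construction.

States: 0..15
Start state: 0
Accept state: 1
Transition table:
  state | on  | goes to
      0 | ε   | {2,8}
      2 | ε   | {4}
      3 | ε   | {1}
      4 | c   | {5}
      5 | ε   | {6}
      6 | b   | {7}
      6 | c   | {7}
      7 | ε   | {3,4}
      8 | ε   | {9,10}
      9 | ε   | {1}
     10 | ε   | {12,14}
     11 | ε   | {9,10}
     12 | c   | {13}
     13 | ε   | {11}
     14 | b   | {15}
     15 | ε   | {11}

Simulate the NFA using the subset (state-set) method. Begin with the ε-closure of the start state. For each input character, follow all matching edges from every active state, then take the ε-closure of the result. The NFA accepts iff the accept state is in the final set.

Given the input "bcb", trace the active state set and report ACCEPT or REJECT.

initial (ε-close {0}): {0,1,2,4,8,9,10,12,14}
'b' @ 1: {1,9,10,11,12,14,15}  (accept∈set)
'c' @ 2: {1,9,10,11,12,13,14}  (accept∈set)
'b' @ 3: {1,9,10,11,12,14,15}  (accept∈set)
after full input: {1,9,10,11,12,14,15}  (accept=1 in)

Answer: ACCEPT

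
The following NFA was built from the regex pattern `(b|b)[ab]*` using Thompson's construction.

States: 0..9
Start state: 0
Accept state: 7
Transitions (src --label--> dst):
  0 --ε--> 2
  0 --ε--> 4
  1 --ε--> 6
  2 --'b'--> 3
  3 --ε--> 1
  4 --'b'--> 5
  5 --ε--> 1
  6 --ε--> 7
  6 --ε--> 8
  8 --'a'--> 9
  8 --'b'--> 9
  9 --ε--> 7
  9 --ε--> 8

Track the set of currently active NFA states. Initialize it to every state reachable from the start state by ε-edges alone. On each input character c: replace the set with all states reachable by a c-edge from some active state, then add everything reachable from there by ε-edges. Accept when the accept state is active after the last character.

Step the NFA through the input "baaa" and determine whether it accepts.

S₀ = ε-closure({0}) = {0,2,4}
'b' @ 1: {1,3,5,6,7,8}  ✓accept
'a' @ 2: {7,8,9}  ✓accept
'a' @ 3: {7,8,9}  ✓accept
'a' @ 4: {7,8,9}  ✓accept
end set {7,8,9} — state 7 in

Answer: ACCEPT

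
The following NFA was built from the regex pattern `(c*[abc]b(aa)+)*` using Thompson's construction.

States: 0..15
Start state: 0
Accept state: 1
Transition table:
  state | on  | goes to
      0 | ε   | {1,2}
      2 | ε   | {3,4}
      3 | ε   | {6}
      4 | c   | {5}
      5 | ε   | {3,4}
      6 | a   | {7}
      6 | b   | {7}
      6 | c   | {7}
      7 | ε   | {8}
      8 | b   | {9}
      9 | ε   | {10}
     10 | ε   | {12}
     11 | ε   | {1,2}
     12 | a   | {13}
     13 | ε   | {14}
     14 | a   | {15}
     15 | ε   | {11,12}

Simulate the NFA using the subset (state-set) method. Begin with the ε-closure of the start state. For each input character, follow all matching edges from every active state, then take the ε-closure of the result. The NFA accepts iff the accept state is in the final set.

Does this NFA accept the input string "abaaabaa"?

Answer: ACCEPT

Steps:
S₀ = ε-closure({0}) = {0,1,2,3,4,6}
'a' @ 1: {7,8}
'b' @ 2: {9,10,12}
'a' @ 3: {13,14}
'a' @ 4: {1,2,3,4,6,11,12,15}  [accepting]
'a' @ 5: {7,8,13,14}
'b' @ 6: {9,10,12}
'a' @ 7: {13,14}
'a' @ 8: {1,2,3,4,6,11,12,15}  [accepting]
final: {1,2,3,4,6,11,12,15}; accept 1 in set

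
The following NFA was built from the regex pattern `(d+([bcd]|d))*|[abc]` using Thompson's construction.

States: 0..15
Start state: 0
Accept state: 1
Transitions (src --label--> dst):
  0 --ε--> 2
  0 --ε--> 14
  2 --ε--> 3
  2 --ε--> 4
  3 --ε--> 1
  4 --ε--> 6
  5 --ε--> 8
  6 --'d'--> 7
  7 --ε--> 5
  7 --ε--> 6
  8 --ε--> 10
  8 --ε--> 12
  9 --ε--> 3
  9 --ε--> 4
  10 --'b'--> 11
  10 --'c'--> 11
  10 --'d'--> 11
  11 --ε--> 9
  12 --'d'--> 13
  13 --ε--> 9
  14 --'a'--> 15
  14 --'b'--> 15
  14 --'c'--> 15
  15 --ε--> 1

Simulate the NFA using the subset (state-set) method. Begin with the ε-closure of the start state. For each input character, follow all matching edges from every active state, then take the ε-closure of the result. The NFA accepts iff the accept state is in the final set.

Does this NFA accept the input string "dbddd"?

initial (ε-close {0}): {0,1,2,3,4,6,14}
'd' @ 1: {5,6,7,8,10,12}
'b' @ 2: {1,3,4,6,9,11}  (accept∈set)
'd' @ 3: {5,6,7,8,10,12}
'd' @ 4: {1,3,4,5,6,7,8,9,10,11,12,13}  (accept∈set)
'd' @ 5: {1,3,4,5,6,7,8,9,10,11,12,13}  (accept∈set)
final: {1,3,4,5,6,7,8,9,10,11,12,13}; accept 1 in set

Answer: ACCEPT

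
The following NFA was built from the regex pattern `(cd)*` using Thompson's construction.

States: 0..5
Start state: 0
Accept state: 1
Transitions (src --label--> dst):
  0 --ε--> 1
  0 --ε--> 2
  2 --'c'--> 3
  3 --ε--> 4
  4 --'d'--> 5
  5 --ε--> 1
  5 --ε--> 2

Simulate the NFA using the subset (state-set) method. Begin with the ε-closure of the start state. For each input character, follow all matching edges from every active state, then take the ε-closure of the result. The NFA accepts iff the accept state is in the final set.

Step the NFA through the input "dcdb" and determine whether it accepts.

Answer: REJECT

Trace:
initial (ε-close {0}): {0,1,2}
'd' @ 1: {}  — no active states
rest 'cdb' ignored (set empty)
after full input: {}  (accept=1 not in)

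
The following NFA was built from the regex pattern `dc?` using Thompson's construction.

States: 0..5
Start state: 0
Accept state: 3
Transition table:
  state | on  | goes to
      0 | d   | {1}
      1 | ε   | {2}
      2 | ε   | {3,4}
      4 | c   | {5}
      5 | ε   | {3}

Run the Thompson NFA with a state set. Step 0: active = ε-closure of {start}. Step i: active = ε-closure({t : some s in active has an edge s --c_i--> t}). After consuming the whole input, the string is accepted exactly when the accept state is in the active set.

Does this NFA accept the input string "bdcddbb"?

initial (ε-close {0}): {0}
'b' @ 1: {}  — dead — no transitions
rest 'dcddbb' ignored (set empty)
after full input: {}  (accept=3 not in)

Answer: REJECT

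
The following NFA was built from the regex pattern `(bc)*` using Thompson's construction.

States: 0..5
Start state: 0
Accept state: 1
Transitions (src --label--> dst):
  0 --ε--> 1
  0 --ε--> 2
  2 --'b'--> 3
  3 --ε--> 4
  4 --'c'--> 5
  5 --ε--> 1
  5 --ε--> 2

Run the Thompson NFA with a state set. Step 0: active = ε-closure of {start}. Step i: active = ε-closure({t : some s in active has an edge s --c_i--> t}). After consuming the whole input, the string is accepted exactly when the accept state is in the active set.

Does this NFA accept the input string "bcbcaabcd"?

Answer: REJECT

Derivation:
initial (ε-close {0}): {0,1,2}
'b' @ 1: {3,4}
'c' @ 2: {1,2,5}  [accepting]
'b' @ 3: {3,4}
'c' @ 4: {1,2,5}  [accepting]
'a' @ 5: {}  — state set empty
rest 'abcd' ignored (set empty)
end set {} — state 1 not in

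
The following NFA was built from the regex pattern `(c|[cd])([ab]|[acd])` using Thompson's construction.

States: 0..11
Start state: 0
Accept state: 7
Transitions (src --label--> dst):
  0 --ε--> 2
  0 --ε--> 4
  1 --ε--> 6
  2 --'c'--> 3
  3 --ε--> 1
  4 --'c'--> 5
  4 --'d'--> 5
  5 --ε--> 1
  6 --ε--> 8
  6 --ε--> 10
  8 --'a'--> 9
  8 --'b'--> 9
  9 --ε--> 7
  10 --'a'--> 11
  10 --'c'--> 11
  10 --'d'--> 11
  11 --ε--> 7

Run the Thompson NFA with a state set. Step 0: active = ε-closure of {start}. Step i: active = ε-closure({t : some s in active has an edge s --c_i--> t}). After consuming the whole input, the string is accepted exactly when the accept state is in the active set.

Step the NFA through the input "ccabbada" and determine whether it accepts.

Answer: REJECT

Trace:
S₀ = ε-closure({0}) = {0,2,4}
'c' @ 1: {1,3,5,6,8,10}
'c' @ 2: {7,11}  ✓accept
'a' @ 3: {}  — state set empty
rest 'bbada' ignored (set empty)
end set {} — state 7 not in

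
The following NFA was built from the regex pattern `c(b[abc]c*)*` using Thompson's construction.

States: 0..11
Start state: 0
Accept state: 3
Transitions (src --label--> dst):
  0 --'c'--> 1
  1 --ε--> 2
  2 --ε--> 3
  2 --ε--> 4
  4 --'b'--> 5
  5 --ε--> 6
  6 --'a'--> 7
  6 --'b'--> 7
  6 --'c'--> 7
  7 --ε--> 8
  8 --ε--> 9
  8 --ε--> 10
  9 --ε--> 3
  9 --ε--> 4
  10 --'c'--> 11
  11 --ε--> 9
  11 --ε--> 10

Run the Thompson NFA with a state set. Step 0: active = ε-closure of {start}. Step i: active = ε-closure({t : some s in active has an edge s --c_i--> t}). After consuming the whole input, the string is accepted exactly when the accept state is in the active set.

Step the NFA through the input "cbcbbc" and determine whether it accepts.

start: ε-closure({0}) = {0}
'c' @ 1: {1,2,3,4}  [accepting]
'b' @ 2: {5,6}
'c' @ 3: {3,4,7,8,9,10}  [accepting]
'b' @ 4: {5,6}
'b' @ 5: {3,4,7,8,9,10}  [accepting]
'c' @ 6: {3,4,9,10,11}  [accepting]
after full input: {3,4,9,10,11}  (accept=3 in)

Answer: ACCEPT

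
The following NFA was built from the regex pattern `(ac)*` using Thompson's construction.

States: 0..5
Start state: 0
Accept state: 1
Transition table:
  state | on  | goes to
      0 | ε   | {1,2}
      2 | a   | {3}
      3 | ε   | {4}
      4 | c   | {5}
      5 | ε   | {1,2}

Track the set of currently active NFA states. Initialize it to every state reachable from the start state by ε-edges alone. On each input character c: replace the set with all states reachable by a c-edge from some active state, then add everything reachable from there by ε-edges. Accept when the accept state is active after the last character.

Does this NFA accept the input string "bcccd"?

initial (ε-close {0}): {0,1,2}
'b' @ 1: {}  — state set empty
rest 'cccd' ignored (set empty)
after full input: {}  (accept=1 not in)

Answer: REJECT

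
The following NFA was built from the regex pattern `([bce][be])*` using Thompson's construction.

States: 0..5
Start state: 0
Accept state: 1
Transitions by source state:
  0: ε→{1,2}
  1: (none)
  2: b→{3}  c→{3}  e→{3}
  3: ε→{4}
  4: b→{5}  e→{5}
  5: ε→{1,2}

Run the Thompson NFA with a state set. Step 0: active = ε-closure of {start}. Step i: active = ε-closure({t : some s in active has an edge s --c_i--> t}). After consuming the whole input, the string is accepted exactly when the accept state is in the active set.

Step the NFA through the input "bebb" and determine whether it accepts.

S₀ = ε-closure({0}) = {0,1,2}
'b' @ 1: {3,4}
'e' @ 2: {1,2,5}  (accept∈set)
'b' @ 3: {3,4}
'b' @ 4: {1,2,5}  (accept∈set)
final: {1,2,5}; accept 1 in set

Answer: ACCEPT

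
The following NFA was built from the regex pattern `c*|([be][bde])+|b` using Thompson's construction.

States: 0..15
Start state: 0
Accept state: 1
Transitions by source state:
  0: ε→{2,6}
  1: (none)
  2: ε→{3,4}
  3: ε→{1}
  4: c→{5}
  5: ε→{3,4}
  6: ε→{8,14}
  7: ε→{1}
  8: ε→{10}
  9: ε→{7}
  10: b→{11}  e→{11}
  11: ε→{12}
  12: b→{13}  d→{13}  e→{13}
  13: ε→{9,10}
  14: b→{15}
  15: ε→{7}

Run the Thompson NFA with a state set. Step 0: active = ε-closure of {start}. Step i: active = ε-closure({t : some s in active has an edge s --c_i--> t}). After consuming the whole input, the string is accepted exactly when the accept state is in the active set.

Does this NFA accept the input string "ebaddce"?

initial (ε-close {0}): {0,1,2,3,4,6,8,10,14}
'e' @ 1: {11,12}
'b' @ 2: {1,7,9,10,13}  [accepting]
'a' @ 3: {}  — state set empty
rest 'ddce' ignored (set empty)
after full input: {}  (accept=1 not in)

Answer: REJECT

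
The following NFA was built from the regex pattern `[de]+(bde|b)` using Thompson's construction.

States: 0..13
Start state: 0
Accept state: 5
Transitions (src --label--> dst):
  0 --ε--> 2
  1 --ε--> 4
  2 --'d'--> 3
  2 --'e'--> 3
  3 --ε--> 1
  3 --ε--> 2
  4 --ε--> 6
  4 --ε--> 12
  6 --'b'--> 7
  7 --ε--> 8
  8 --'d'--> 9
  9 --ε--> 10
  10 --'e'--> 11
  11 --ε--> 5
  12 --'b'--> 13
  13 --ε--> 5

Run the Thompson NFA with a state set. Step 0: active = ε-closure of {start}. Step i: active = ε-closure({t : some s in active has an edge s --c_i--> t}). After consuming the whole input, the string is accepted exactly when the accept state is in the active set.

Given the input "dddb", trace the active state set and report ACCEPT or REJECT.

start: ε-closure({0}) = {0,2}
'd' @ 1: {1,2,3,4,6,12}
'd' @ 2: {1,2,3,4,6,12}
'd' @ 3: {1,2,3,4,6,12}
'b' @ 4: {5,7,8,13}  [accepting]
end set {5,7,8,13} — state 5 in

Answer: ACCEPT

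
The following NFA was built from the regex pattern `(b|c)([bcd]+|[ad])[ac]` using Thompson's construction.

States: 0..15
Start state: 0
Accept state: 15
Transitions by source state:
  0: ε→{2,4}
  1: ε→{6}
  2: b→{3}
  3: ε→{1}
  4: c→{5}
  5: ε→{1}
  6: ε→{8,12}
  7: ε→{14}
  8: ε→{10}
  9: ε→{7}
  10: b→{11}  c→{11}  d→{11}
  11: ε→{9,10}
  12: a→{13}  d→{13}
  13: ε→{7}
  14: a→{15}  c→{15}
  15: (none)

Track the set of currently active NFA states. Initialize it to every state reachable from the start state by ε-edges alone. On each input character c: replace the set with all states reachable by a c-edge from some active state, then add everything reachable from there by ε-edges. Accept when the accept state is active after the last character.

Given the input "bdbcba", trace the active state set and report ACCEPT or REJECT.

Answer: ACCEPT

Steps:
start: ε-closure({0}) = {0,2,4}
'b' @ 1: {1,3,6,8,10,12}
'd' @ 2: {7,9,10,11,13,14}
'b' @ 3: {7,9,10,11,14}
'c' @ 4: {7,9,10,11,14,15}  ✓accept
'b' @ 5: {7,9,10,11,14}
'a' @ 6: {15}  ✓accept
final: {15}; accept 15 in set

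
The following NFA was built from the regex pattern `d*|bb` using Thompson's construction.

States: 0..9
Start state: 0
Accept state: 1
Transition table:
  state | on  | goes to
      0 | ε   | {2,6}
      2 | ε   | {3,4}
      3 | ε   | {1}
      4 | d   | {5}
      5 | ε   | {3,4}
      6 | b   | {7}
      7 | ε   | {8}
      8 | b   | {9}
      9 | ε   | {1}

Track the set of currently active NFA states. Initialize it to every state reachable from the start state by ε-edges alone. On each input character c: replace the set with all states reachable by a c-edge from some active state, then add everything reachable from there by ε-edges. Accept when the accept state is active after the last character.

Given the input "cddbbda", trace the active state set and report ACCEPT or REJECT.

Answer: REJECT

Derivation:
initial (ε-close {0}): {0,1,2,3,4,6}
'c' @ 1: {}  — no active states
rest 'ddbbda' ignored (set empty)
end set {} — state 1 not in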